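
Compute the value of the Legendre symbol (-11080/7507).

-1

Reduce the numerator: -11080 ≡ 3934 (mod 7507), so (-11080/7507) = (3934/7507).
Factor out 2: 3934 = 2·1967. Since 7507 ≡ 3 (mod 8), (2/7507) = -1. Now have -(1967/7507).
Both 1967 ≡ 3 and 7507 ≡ 3 (mod 4), so reciprocity gives (1967/7507) = -(7507/1967). Reduce: 7507 ≡ 1606 (mod 1967). Now have (1606/1967).
Factor out 2: 1606 = 2·803. Since 1967 ≡ 7 (mod 8), (2/1967) = +1. Now have (803/1967).
Both 803 ≡ 3 and 1967 ≡ 3 (mod 4), so reciprocity gives (803/1967) = -(1967/803). Reduce: 1967 ≡ 361 (mod 803). Now have -(361/803).
361 ≡ 1 (mod 4), so quadratic reciprocity gives (361/803) = (803/361). Reduce: 803 ≡ 81 (mod 361). Now have -(81/361).
81 ≡ 1 (mod 4), so quadratic reciprocity gives (81/361) = (361/81). Reduce: 361 ≡ 37 (mod 81). Now have -(37/81).
37 ≡ 1 (mod 4), so quadratic reciprocity gives (37/81) = (81/37). Reduce: 81 ≡ 7 (mod 37). Now have -(7/37).
37 ≡ 1 (mod 4), so quadratic reciprocity gives (7/37) = (37/7). Reduce: 37 ≡ 2 (mod 7). Now have -(2/7).
Factor out 2: 2 = 2. Since 7 ≡ 7 (mod 8), (2/7) = +1. Now have -(1/7).
(1/7) = 1. Collecting the sign factors: -1.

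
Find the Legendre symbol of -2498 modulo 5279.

Reduce the numerator: -2498 ≡ 2781 (mod 5279), so (-2498 / 5279) = (2781 / 5279).
2781 ≡ 1 (mod 4), so quadratic reciprocity gives (2781 / 5279) = (5279 / 2781). Reduce: 5279 ≡ 2498 (mod 2781). Now have (2498 / 2781).
Factor out 2: 2498 = 2·1249. Since 2781 ≡ 5 (mod 8), (2 / 2781) = -1. Now have -(1249 / 2781).
1249 ≡ 1 (mod 4), so quadratic reciprocity gives (1249 / 2781) = (2781 / 1249). Reduce: 2781 ≡ 283 (mod 1249). Now have -(283 / 1249).
1249 ≡ 1 (mod 4), so quadratic reciprocity gives (283 / 1249) = (1249 / 283). Reduce: 1249 ≡ 117 (mod 283). Now have -(117 / 283).
117 ≡ 1 (mod 4), so quadratic reciprocity gives (117 / 283) = (283 / 117). Reduce: 283 ≡ 49 (mod 117). Now have -(49 / 117).
49 ≡ 1 (mod 4), so quadratic reciprocity gives (49 / 117) = (117 / 49). Reduce: 117 ≡ 19 (mod 49). Now have -(19 / 49).
49 ≡ 1 (mod 4), so quadratic reciprocity gives (19 / 49) = (49 / 19). Reduce: 49 ≡ 11 (mod 19). Now have -(11 / 19).
Both 11 ≡ 3 and 19 ≡ 3 (mod 4), so reciprocity gives (11 / 19) = -(19 / 11). Reduce: 19 ≡ 8 (mod 11). Now have (8 / 11).
Factor out 2: 8 = 2^3. Since 11 ≡ 3 (mod 8), (2 / 11) = -1, and (2 / 11)^3 = -1. Now have -(1 / 11).
(1 / 11) = 1. Collecting the sign factors: -1.

-1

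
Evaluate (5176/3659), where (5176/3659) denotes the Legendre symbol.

1

Reduce the numerator: 5176 ≡ 1517 (mod 3659), so (5176/3659) = (1517/3659).
1517 ≡ 1 (mod 4), so quadratic reciprocity gives (1517/3659) = (3659/1517). Reduce: 3659 ≡ 625 (mod 1517). Now have (625/1517).
625 ≡ 1 (mod 4), so quadratic reciprocity gives (625/1517) = (1517/625). Reduce: 1517 ≡ 267 (mod 625). Now have (267/625).
625 ≡ 1 (mod 4), so quadratic reciprocity gives (267/625) = (625/267). Reduce: 625 ≡ 91 (mod 267). Now have (91/267).
Both 91 ≡ 3 and 267 ≡ 3 (mod 4), so reciprocity gives (91/267) = -(267/91). Reduce: 267 ≡ 85 (mod 91). Now have -(85/91).
85 ≡ 1 (mod 4), so quadratic reciprocity gives (85/91) = (91/85). Reduce: 91 ≡ 6 (mod 85). Now have -(6/85).
Factor out 2: 6 = 2·3. Since 85 ≡ 5 (mod 8), (2/85) = -1. Now have (3/85).
85 ≡ 1 (mod 4), so quadratic reciprocity gives (3/85) = (85/3). Reduce: 85 ≡ 1 (mod 3). Now have (1/3).
(1/3) = 1. Collecting the sign factors: 1.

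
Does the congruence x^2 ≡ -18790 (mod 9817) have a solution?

Reduce the numerator: -18790 ≡ 844 (mod 9817), so (-18790/9817) = (844/9817).
Factor out 2: 844 = 2^2·211. Since 9817 ≡ 1 (mod 8), (2/9817) = +1, and (2/9817)^2 = +1. Now have (211/9817).
9817 ≡ 1 (mod 4), so quadratic reciprocity gives (211/9817) = (9817/211). Reduce: 9817 ≡ 111 (mod 211). Now have (111/211).
Both 111 ≡ 3 and 211 ≡ 3 (mod 4), so reciprocity gives (111/211) = -(211/111). Reduce: 211 ≡ 100 (mod 111). Now have -(100/111).
Factor out 2: 100 = 2^2·25. Since 111 ≡ 7 (mod 8), (2/111) = +1, and (2/111)^2 = +1. Now have -(25/111).
25 ≡ 1 (mod 4), so quadratic reciprocity gives (25/111) = (111/25). Reduce: 111 ≡ 11 (mod 25). Now have -(11/25).
25 ≡ 1 (mod 4), so quadratic reciprocity gives (11/25) = (25/11). Reduce: 25 ≡ 3 (mod 11). Now have -(3/11).
Both 3 ≡ 3 and 11 ≡ 3 (mod 4), so reciprocity gives (3/11) = -(11/3). Reduce: 11 ≡ 2 (mod 3). Now have (2/3).
Factor out 2: 2 = 2. Since 3 ≡ 3 (mod 8), (2/3) = -1. Now have -(1/3).
(1/3) = 1. Collecting the sign factors: -1.
(-18790/9817) = -1, and 9817 is prime, so -18790 is not a quadratic residue mod 9817.

no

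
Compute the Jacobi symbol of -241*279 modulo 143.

1

By multiplicativity, (-241·279 / 143) = (-241 / 143)·(279 / 143).
First factor (-241 / 143):
Pull out -1: (-241 / 143) = (-1 / 143)·(241 / 143). Since 143 ≡ 3 (mod 4), (-1 / 143) = -1. Now have -(241 / 143).
Reduce the numerator: 241 ≡ 98 (mod 143), so (241 / 143) = (98 / 143).
Factor out 2: 98 = 2·49. Since 143 ≡ 7 (mod 8), (2 / 143) = +1. Now have -(49 / 143).
49 ≡ 1 (mod 4), so quadratic reciprocity gives (49 / 143) = (143 / 49). Reduce: 143 ≡ 45 (mod 49). Now have -(45 / 49).
45 ≡ 1 (mod 4), so quadratic reciprocity gives (45 / 49) = (49 / 45). Reduce: 49 ≡ 4 (mod 45). Now have -(4 / 45).
Factor out 2: 4 = 2^2. Since 45 ≡ 5 (mod 8), (2 / 45) = -1, and (2 / 45)^2 = +1. Now have -(1 / 45).
(1 / 45) = 1. Collecting the sign factors: -1.
Second factor (279 / 143):
Reduce the numerator: 279 ≡ 136 (mod 143), so (279 / 143) = (136 / 143).
Factor out 2: 136 = 2^3·17. Since 143 ≡ 7 (mod 8), (2 / 143) = +1, and (2 / 143)^3 = +1. Now have (17 / 143).
17 ≡ 1 (mod 4), so quadratic reciprocity gives (17 / 143) = (143 / 17). Reduce: 143 ≡ 7 (mod 17). Now have (7 / 17).
17 ≡ 1 (mod 4), so quadratic reciprocity gives (7 / 17) = (17 / 7). Reduce: 17 ≡ 3 (mod 7). Now have (3 / 7).
Both 3 ≡ 3 and 7 ≡ 3 (mod 4), so reciprocity gives (3 / 7) = -(7 / 3). Reduce: 7 ≡ 1 (mod 3). Now have -(1 / 3).
(1 / 3) = 1. Collecting the sign factors: -1.
Product: (-1)·(-1) = 1.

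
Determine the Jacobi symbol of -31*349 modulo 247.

By multiplicativity, (-31·349/247) = (-31/247)·(349/247).
First factor (-31/247):
(-31/247)
  = (216/247)    [-31 ≡ 216 mod 247]
  = (27/247)    [247 ≡ 7 mod 8 ⇒ (2/247)^3 = +1]
  = -(247/27)    [QR: both ≡ 3 mod 4, sign flips]
  = -(4/27)    [247 ≡ 4 mod 27]
  = -(1/27)    [27 ≡ 3 mod 8 ⇒ (2/27)^2 = +1]
  = -1    [(1/27) = 1]
Second factor (349/247):
(349/247)
  = (102/247)    [349 ≡ 102 mod 247]
  = (51/247)    [247 ≡ 7 mod 8 ⇒ (2/247) = +1]
  = -(247/51)    [QR: both ≡ 3 mod 4, sign flips]
  = -(43/51)    [247 ≡ 43 mod 51]
  = (51/43)    [QR: both ≡ 3 mod 4, sign flips]
  = (8/43)    [51 ≡ 8 mod 43]
  = -(1/43)    [43 ≡ 3 mod 8 ⇒ (2/43)^3 = -1]
  = -1    [(1/43) = 1]
Product: (-1)·(-1) = 1.

1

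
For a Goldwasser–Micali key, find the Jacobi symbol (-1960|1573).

(-1960|1573)
  = (1186|1573)    [-1960 ≡ 1186 mod 1573]
  = -(593|1573)    [1573 ≡ 5 mod 8 ⇒ (2|1573) = -1]
  = -(1573|593)    [QR: 593 ≡ 1 mod 4, sign kept]
  = -(387|593)    [1573 ≡ 387 mod 593]
  = -(593|387)    [QR: 593 ≡ 1 mod 4, sign kept]
  = -(206|387)    [593 ≡ 206 mod 387]
  = (103|387)    [387 ≡ 3 mod 8 ⇒ (2|387) = -1]
  = -(387|103)    [QR: both ≡ 3 mod 4, sign flips]
  = -(78|103)    [387 ≡ 78 mod 103]
  = -(39|103)    [103 ≡ 7 mod 8 ⇒ (2|103) = +1]
  = (103|39)    [QR: both ≡ 3 mod 4, sign flips]
  = (25|39)    [103 ≡ 25 mod 39]
  = (39|25)    [QR: 25 ≡ 1 mod 4, sign kept]
  = (14|25)    [39 ≡ 14 mod 25]
  = (7|25)    [25 ≡ 1 mod 8 ⇒ (2|25) = +1]
  = (25|7)    [QR: 25 ≡ 1 mod 4, sign kept]
  = (4|7)    [25 ≡ 4 mod 7]
  = (1|7)    [7 ≡ 7 mod 8 ⇒ (2|7)^2 = +1]
  = 1    [(1|7) = 1]

1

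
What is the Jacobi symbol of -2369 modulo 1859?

-1

(-2369 / 1859)
  = -(2369 / 1859)    [1859 ≡ 3 mod 4 ⇒ (-1 / 1859) = -1]
  = -(510 / 1859)    [2369 ≡ 510 mod 1859]
  = (255 / 1859)    [1859 ≡ 3 mod 8 ⇒ (2 / 1859) = -1]
  = -(1859 / 255)    [QR: both ≡ 3 mod 4, sign flips]
  = -(74 / 255)    [1859 ≡ 74 mod 255]
  = -(37 / 255)    [255 ≡ 7 mod 8 ⇒ (2 / 255) = +1]
  = -(255 / 37)    [QR: 37 ≡ 1 mod 4, sign kept]
  = -(33 / 37)    [255 ≡ 33 mod 37]
  = -(37 / 33)    [QR: 33 ≡ 1 mod 4, sign kept]
  = -(4 / 33)    [37 ≡ 4 mod 33]
  = -(1 / 33)    [33 ≡ 1 mod 8 ⇒ (2 / 33)^2 = +1]
  = -1    [(1 / 33) = 1]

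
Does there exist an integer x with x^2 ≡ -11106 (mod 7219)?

no

(-11106/7219)
  = -(11106/7219)    [7219 ≡ 3 mod 4 ⇒ (-1/7219) = -1]
  = -(3887/7219)    [11106 ≡ 3887 mod 7219]
  = (7219/3887)    [QR: both ≡ 3 mod 4, sign flips]
  = (3332/3887)    [7219 ≡ 3332 mod 3887]
  = (833/3887)    [3887 ≡ 7 mod 8 ⇒ (2/3887)^2 = +1]
  = (3887/833)    [QR: 833 ≡ 1 mod 4, sign kept]
  = (555/833)    [3887 ≡ 555 mod 833]
  = (833/555)    [QR: 833 ≡ 1 mod 4, sign kept]
  = (278/555)    [833 ≡ 278 mod 555]
  = -(139/555)    [555 ≡ 3 mod 8 ⇒ (2/555) = -1]
  = (555/139)    [QR: both ≡ 3 mod 4, sign flips]
  = (138/139)    [555 ≡ 138 mod 139]
  = -(69/139)    [139 ≡ 3 mod 8 ⇒ (2/139) = -1]
  = -(139/69)    [QR: 69 ≡ 1 mod 4, sign kept]
  = -(1/69)    [139 ≡ 1 mod 69]
  = -1    [(1/69) = 1]
(-11106/7219) = -1, and 7219 is prime, so -11106 is not a quadratic residue mod 7219.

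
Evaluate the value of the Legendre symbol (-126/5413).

Pull out -1: (-126/5413) = (-1/5413)·(126/5413). Since 5413 ≡ 1 (mod 4), (-1/5413) = +1. Now have (126/5413).
Factor out 2: 126 = 2·63. Since 5413 ≡ 5 (mod 8), (2/5413) = -1. Now have -(63/5413).
5413 ≡ 1 (mod 4), so quadratic reciprocity gives (63/5413) = (5413/63). Reduce: 5413 ≡ 58 (mod 63). Now have -(58/63).
Factor out 2: 58 = 2·29. Since 63 ≡ 7 (mod 8), (2/63) = +1. Now have -(29/63).
29 ≡ 1 (mod 4), so quadratic reciprocity gives (29/63) = (63/29). Reduce: 63 ≡ 5 (mod 29). Now have -(5/29).
5 ≡ 1 (mod 4), so quadratic reciprocity gives (5/29) = (29/5). Reduce: 29 ≡ 4 (mod 5). Now have -(4/5).
Factor out 2: 4 = 2^2. Since 5 ≡ 5 (mod 8), (2/5) = -1, and (2/5)^2 = +1. Now have -(1/5).
(1/5) = 1. Collecting the sign factors: -1.

-1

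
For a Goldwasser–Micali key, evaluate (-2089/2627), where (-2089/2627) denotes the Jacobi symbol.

(-2089/2627)
  = (538/2627)    [-2089 ≡ 538 mod 2627]
  = -(269/2627)    [2627 ≡ 3 mod 8 ⇒ (2/2627) = -1]
  = -(2627/269)    [QR: 269 ≡ 1 mod 4, sign kept]
  = -(206/269)    [2627 ≡ 206 mod 269]
  = (103/269)    [269 ≡ 5 mod 8 ⇒ (2/269) = -1]
  = (269/103)    [QR: 269 ≡ 1 mod 4, sign kept]
  = (63/103)    [269 ≡ 63 mod 103]
  = -(103/63)    [QR: both ≡ 3 mod 4, sign flips]
  = -(40/63)    [103 ≡ 40 mod 63]
  = -(5/63)    [63 ≡ 7 mod 8 ⇒ (2/63)^3 = +1]
  = -(63/5)    [QR: 5 ≡ 1 mod 4, sign kept]
  = -(3/5)    [63 ≡ 3 mod 5]
  = -(5/3)    [QR: 5 ≡ 1 mod 4, sign kept]
  = -(2/3)    [5 ≡ 2 mod 3]
  = (1/3)    [3 ≡ 3 mod 8 ⇒ (2/3) = -1]
  = 1    [(1/3) = 1]

1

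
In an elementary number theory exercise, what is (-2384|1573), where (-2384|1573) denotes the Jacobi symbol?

-1

Reduce the numerator: -2384 ≡ 762 (mod 1573), so (-2384|1573) = (762|1573).
Factor out 2: 762 = 2·381. Since 1573 ≡ 5 (mod 8), (2|1573) = -1. Now have -(381|1573).
381 ≡ 1 (mod 4), so quadratic reciprocity gives (381|1573) = (1573|381). Reduce: 1573 ≡ 49 (mod 381). Now have -(49|381).
49 ≡ 1 (mod 4), so quadratic reciprocity gives (49|381) = (381|49). Reduce: 381 ≡ 38 (mod 49). Now have -(38|49).
Factor out 2: 38 = 2·19. Since 49 ≡ 1 (mod 8), (2|49) = +1. Now have -(19|49).
49 ≡ 1 (mod 4), so quadratic reciprocity gives (19|49) = (49|19). Reduce: 49 ≡ 11 (mod 19). Now have -(11|19).
Both 11 ≡ 3 and 19 ≡ 3 (mod 4), so reciprocity gives (11|19) = -(19|11). Reduce: 19 ≡ 8 (mod 11). Now have (8|11).
Factor out 2: 8 = 2^3. Since 11 ≡ 3 (mod 8), (2|11) = -1, and (2|11)^3 = -1. Now have -(1|11).
(1|11) = 1. Collecting the sign factors: -1.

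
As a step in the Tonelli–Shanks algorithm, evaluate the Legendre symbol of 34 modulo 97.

-1

Factor out 2: 34 = 2·17. Since 97 ≡ 1 (mod 8), (2 / 97) = +1. Now have (17 / 97).
17 ≡ 1 (mod 4), so quadratic reciprocity gives (17 / 97) = (97 / 17). Reduce: 97 ≡ 12 (mod 17). Now have (12 / 17).
Factor out 2: 12 = 2^2·3. Since 17 ≡ 1 (mod 8), (2 / 17) = +1, and (2 / 17)^2 = +1. Now have (3 / 17).
17 ≡ 1 (mod 4), so quadratic reciprocity gives (3 / 17) = (17 / 3). Reduce: 17 ≡ 2 (mod 3). Now have (2 / 3).
Factor out 2: 2 = 2. Since 3 ≡ 3 (mod 8), (2 / 3) = -1. Now have -(1 / 3).
(1 / 3) = 1. Collecting the sign factors: -1.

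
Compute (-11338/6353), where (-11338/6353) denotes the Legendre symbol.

Reduce the numerator: -11338 ≡ 1368 (mod 6353), so (-11338/6353) = (1368/6353).
Factor out 2: 1368 = 2^3·171. Since 6353 ≡ 1 (mod 8), (2/6353) = +1, and (2/6353)^3 = +1. Now have (171/6353).
6353 ≡ 1 (mod 4), so quadratic reciprocity gives (171/6353) = (6353/171). Reduce: 6353 ≡ 26 (mod 171). Now have (26/171).
Factor out 2: 26 = 2·13. Since 171 ≡ 3 (mod 8), (2/171) = -1. Now have -(13/171).
13 ≡ 1 (mod 4), so quadratic reciprocity gives (13/171) = (171/13). Reduce: 171 ≡ 2 (mod 13). Now have -(2/13).
Factor out 2: 2 = 2. Since 13 ≡ 5 (mod 8), (2/13) = -1. Now have (1/13).
(1/13) = 1. Collecting the sign factors: 1.

1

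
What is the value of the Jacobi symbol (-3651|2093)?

1

Pull out -1: (-3651|2093) = (-1|2093)·(3651|2093). Since 2093 ≡ 1 (mod 4), (-1|2093) = +1. Now have (3651|2093).
Reduce the numerator: 3651 ≡ 1558 (mod 2093), so (3651|2093) = (1558|2093).
Factor out 2: 1558 = 2·779. Since 2093 ≡ 5 (mod 8), (2|2093) = -1. Now have -(779|2093).
2093 ≡ 1 (mod 4), so quadratic reciprocity gives (779|2093) = (2093|779). Reduce: 2093 ≡ 535 (mod 779). Now have -(535|779).
Both 535 ≡ 3 and 779 ≡ 3 (mod 4), so reciprocity gives (535|779) = -(779|535). Reduce: 779 ≡ 244 (mod 535). Now have (244|535).
Factor out 2: 244 = 2^2·61. Since 535 ≡ 7 (mod 8), (2|535) = +1, and (2|535)^2 = +1. Now have (61|535).
61 ≡ 1 (mod 4), so quadratic reciprocity gives (61|535) = (535|61). Reduce: 535 ≡ 47 (mod 61). Now have (47|61).
61 ≡ 1 (mod 4), so quadratic reciprocity gives (47|61) = (61|47). Reduce: 61 ≡ 14 (mod 47). Now have (14|47).
Factor out 2: 14 = 2·7. Since 47 ≡ 7 (mod 8), (2|47) = +1. Now have (7|47).
Both 7 ≡ 3 and 47 ≡ 3 (mod 4), so reciprocity gives (7|47) = -(47|7). Reduce: 47 ≡ 5 (mod 7). Now have -(5|7).
5 ≡ 1 (mod 4), so quadratic reciprocity gives (5|7) = (7|5). Reduce: 7 ≡ 2 (mod 5). Now have -(2|5).
Factor out 2: 2 = 2. Since 5 ≡ 5 (mod 8), (2|5) = -1. Now have (1|5).
(1|5) = 1. Collecting the sign factors: 1.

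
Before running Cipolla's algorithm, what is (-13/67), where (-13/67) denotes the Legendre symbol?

1

(-13/67)
  = (54/67)    [-13 ≡ 54 mod 67]
  = -(27/67)    [67 ≡ 3 mod 8 ⇒ (2/67) = -1]
  = (67/27)    [QR: both ≡ 3 mod 4, sign flips]
  = (13/27)    [67 ≡ 13 mod 27]
  = (27/13)    [QR: 13 ≡ 1 mod 4, sign kept]
  = (1/13)    [27 ≡ 1 mod 13]
  = 1    [(1/13) = 1]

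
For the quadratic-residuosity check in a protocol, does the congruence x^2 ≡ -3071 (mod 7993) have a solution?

(-3071|7993)
  = (3071|7993)    [7993 ≡ 1 mod 4 ⇒ (-1|7993) = +1]
  = (7993|3071)    [QR: 7993 ≡ 1 mod 4, sign kept]
  = (1851|3071)    [7993 ≡ 1851 mod 3071]
  = -(3071|1851)    [QR: both ≡ 3 mod 4, sign flips]
  = -(1220|1851)    [3071 ≡ 1220 mod 1851]
  = -(305|1851)    [1851 ≡ 3 mod 8 ⇒ (2|1851)^2 = +1]
  = -(1851|305)    [QR: 305 ≡ 1 mod 4, sign kept]
  = -(21|305)    [1851 ≡ 21 mod 305]
  = -(305|21)    [QR: 21 ≡ 1 mod 4, sign kept]
  = -(11|21)    [305 ≡ 11 mod 21]
  = -(21|11)    [QR: 21 ≡ 1 mod 4, sign kept]
  = -(10|11)    [21 ≡ 10 mod 11]
  = (5|11)    [11 ≡ 3 mod 8 ⇒ (2|11) = -1]
  = (11|5)    [QR: 5 ≡ 1 mod 4, sign kept]
  = (1|5)    [11 ≡ 1 mod 5]
  = 1    [(1|5) = 1]
(-3071|7993) = 1, and 7993 is prime, so -3071 is a quadratic residue mod 7993.

yes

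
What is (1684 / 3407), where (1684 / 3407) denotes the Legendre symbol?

-1

Factor out 2: 1684 = 2^2·421. Since 3407 ≡ 7 (mod 8), (2 / 3407) = +1, and (2 / 3407)^2 = +1. Now have (421 / 3407).
421 ≡ 1 (mod 4), so quadratic reciprocity gives (421 / 3407) = (3407 / 421). Reduce: 3407 ≡ 39 (mod 421). Now have (39 / 421).
421 ≡ 1 (mod 4), so quadratic reciprocity gives (39 / 421) = (421 / 39). Reduce: 421 ≡ 31 (mod 39). Now have (31 / 39).
Both 31 ≡ 3 and 39 ≡ 3 (mod 4), so reciprocity gives (31 / 39) = -(39 / 31). Reduce: 39 ≡ 8 (mod 31). Now have -(8 / 31).
Factor out 2: 8 = 2^3. Since 31 ≡ 7 (mod 8), (2 / 31) = +1, and (2 / 31)^3 = +1. Now have -(1 / 31).
(1 / 31) = 1. Collecting the sign factors: -1.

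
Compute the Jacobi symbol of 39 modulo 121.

1

(39 / 121)
  = (121 / 39)    [QR: 121 ≡ 1 mod 4, sign kept]
  = (4 / 39)    [121 ≡ 4 mod 39]
  = (1 / 39)    [39 ≡ 7 mod 8 ⇒ (2 / 39)^2 = +1]
  = 1    [(1 / 39) = 1]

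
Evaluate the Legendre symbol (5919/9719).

(5919/9719)
  = -(9719/5919)    [QR: both ≡ 3 mod 4, sign flips]
  = -(3800/5919)    [9719 ≡ 3800 mod 5919]
  = -(475/5919)    [5919 ≡ 7 mod 8 ⇒ (2/5919)^3 = +1]
  = (5919/475)    [QR: both ≡ 3 mod 4, sign flips]
  = (219/475)    [5919 ≡ 219 mod 475]
  = -(475/219)    [QR: both ≡ 3 mod 4, sign flips]
  = -(37/219)    [475 ≡ 37 mod 219]
  = -(219/37)    [QR: 37 ≡ 1 mod 4, sign kept]
  = -(34/37)    [219 ≡ 34 mod 37]
  = (17/37)    [37 ≡ 5 mod 8 ⇒ (2/37) = -1]
  = (37/17)    [QR: 17 ≡ 1 mod 4, sign kept]
  = (3/17)    [37 ≡ 3 mod 17]
  = (17/3)    [QR: 17 ≡ 1 mod 4, sign kept]
  = (2/3)    [17 ≡ 2 mod 3]
  = -(1/3)    [3 ≡ 3 mod 8 ⇒ (2/3) = -1]
  = -1    [(1/3) = 1]

-1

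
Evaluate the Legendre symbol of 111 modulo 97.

-1

(111/97)
  = (14/97)    [111 ≡ 14 mod 97]
  = (7/97)    [97 ≡ 1 mod 8 ⇒ (2/97) = +1]
  = (97/7)    [QR: 97 ≡ 1 mod 4, sign kept]
  = (6/7)    [97 ≡ 6 mod 7]
  = (3/7)    [7 ≡ 7 mod 8 ⇒ (2/7) = +1]
  = -(7/3)    [QR: both ≡ 3 mod 4, sign flips]
  = -(1/3)    [7 ≡ 1 mod 3]
  = -1    [(1/3) = 1]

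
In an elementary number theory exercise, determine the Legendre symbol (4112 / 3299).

Reduce the numerator: 4112 ≡ 813 (mod 3299), so (4112 / 3299) = (813 / 3299).
813 ≡ 1 (mod 4), so quadratic reciprocity gives (813 / 3299) = (3299 / 813). Reduce: 3299 ≡ 47 (mod 813). Now have (47 / 813).
813 ≡ 1 (mod 4), so quadratic reciprocity gives (47 / 813) = (813 / 47). Reduce: 813 ≡ 14 (mod 47). Now have (14 / 47).
Factor out 2: 14 = 2·7. Since 47 ≡ 7 (mod 8), (2 / 47) = +1. Now have (7 / 47).
Both 7 ≡ 3 and 47 ≡ 3 (mod 4), so reciprocity gives (7 / 47) = -(47 / 7). Reduce: 47 ≡ 5 (mod 7). Now have -(5 / 7).
5 ≡ 1 (mod 4), so quadratic reciprocity gives (5 / 7) = (7 / 5). Reduce: 7 ≡ 2 (mod 5). Now have -(2 / 5).
Factor out 2: 2 = 2. Since 5 ≡ 5 (mod 8), (2 / 5) = -1. Now have (1 / 5).
(1 / 5) = 1. Collecting the sign factors: 1.

1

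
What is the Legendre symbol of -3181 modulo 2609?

-1

Pull out -1: (-3181 / 2609) = (-1 / 2609)·(3181 / 2609). Since 2609 ≡ 1 (mod 4), (-1 / 2609) = +1. Now have (3181 / 2609).
Reduce the numerator: 3181 ≡ 572 (mod 2609), so (3181 / 2609) = (572 / 2609).
Factor out 2: 572 = 2^2·143. Since 2609 ≡ 1 (mod 8), (2 / 2609) = +1, and (2 / 2609)^2 = +1. Now have (143 / 2609).
2609 ≡ 1 (mod 4), so quadratic reciprocity gives (143 / 2609) = (2609 / 143). Reduce: 2609 ≡ 35 (mod 143). Now have (35 / 143).
Both 35 ≡ 3 and 143 ≡ 3 (mod 4), so reciprocity gives (35 / 143) = -(143 / 35). Reduce: 143 ≡ 3 (mod 35). Now have -(3 / 35).
Both 3 ≡ 3 and 35 ≡ 3 (mod 4), so reciprocity gives (3 / 35) = -(35 / 3). Reduce: 35 ≡ 2 (mod 3). Now have (2 / 3).
Factor out 2: 2 = 2. Since 3 ≡ 3 (mod 8), (2 / 3) = -1. Now have -(1 / 3).
(1 / 3) = 1. Collecting the sign factors: -1.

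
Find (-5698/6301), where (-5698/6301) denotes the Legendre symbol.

-1

Pull out -1: (-5698/6301) = (-1/6301)·(5698/6301). Since 6301 ≡ 1 (mod 4), (-1/6301) = +1. Now have (5698/6301).
Factor out 2: 5698 = 2·2849. Since 6301 ≡ 5 (mod 8), (2/6301) = -1. Now have -(2849/6301).
2849 ≡ 1 (mod 4), so quadratic reciprocity gives (2849/6301) = (6301/2849). Reduce: 6301 ≡ 603 (mod 2849). Now have -(603/2849).
2849 ≡ 1 (mod 4), so quadratic reciprocity gives (603/2849) = (2849/603). Reduce: 2849 ≡ 437 (mod 603). Now have -(437/603).
437 ≡ 1 (mod 4), so quadratic reciprocity gives (437/603) = (603/437). Reduce: 603 ≡ 166 (mod 437). Now have -(166/437).
Factor out 2: 166 = 2·83. Since 437 ≡ 5 (mod 8), (2/437) = -1. Now have (83/437).
437 ≡ 1 (mod 4), so quadratic reciprocity gives (83/437) = (437/83). Reduce: 437 ≡ 22 (mod 83). Now have (22/83).
Factor out 2: 22 = 2·11. Since 83 ≡ 3 (mod 8), (2/83) = -1. Now have -(11/83).
Both 11 ≡ 3 and 83 ≡ 3 (mod 4), so reciprocity gives (11/83) = -(83/11). Reduce: 83 ≡ 6 (mod 11). Now have (6/11).
Factor out 2: 6 = 2·3. Since 11 ≡ 3 (mod 8), (2/11) = -1. Now have -(3/11).
Both 3 ≡ 3 and 11 ≡ 3 (mod 4), so reciprocity gives (3/11) = -(11/3). Reduce: 11 ≡ 2 (mod 3). Now have (2/3).
Factor out 2: 2 = 2. Since 3 ≡ 3 (mod 8), (2/3) = -1. Now have -(1/3).
(1/3) = 1. Collecting the sign factors: -1.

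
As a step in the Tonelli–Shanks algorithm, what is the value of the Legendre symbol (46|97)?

Factor out 2: 46 = 2·23. Since 97 ≡ 1 (mod 8), (2|97) = +1. Now have (23|97).
97 ≡ 1 (mod 4), so quadratic reciprocity gives (23|97) = (97|23). Reduce: 97 ≡ 5 (mod 23). Now have (5|23).
5 ≡ 1 (mod 4), so quadratic reciprocity gives (5|23) = (23|5). Reduce: 23 ≡ 3 (mod 5). Now have (3|5).
5 ≡ 1 (mod 4), so quadratic reciprocity gives (3|5) = (5|3). Reduce: 5 ≡ 2 (mod 3). Now have (2|3).
Factor out 2: 2 = 2. Since 3 ≡ 3 (mod 8), (2|3) = -1. Now have -(1|3).
(1|3) = 1. Collecting the sign factors: -1.

-1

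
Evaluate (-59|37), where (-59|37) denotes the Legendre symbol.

(-59|37)
  = (15|37)    [-59 ≡ 15 mod 37]
  = (37|15)    [QR: 37 ≡ 1 mod 4, sign kept]
  = (7|15)    [37 ≡ 7 mod 15]
  = -(15|7)    [QR: both ≡ 3 mod 4, sign flips]
  = -(1|7)    [15 ≡ 1 mod 7]
  = -1    [(1|7) = 1]

-1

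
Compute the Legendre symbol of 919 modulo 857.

(919/857)
  = (62/857)    [919 ≡ 62 mod 857]
  = (31/857)    [857 ≡ 1 mod 8 ⇒ (2/857) = +1]
  = (857/31)    [QR: 857 ≡ 1 mod 4, sign kept]
  = (20/31)    [857 ≡ 20 mod 31]
  = (5/31)    [31 ≡ 7 mod 8 ⇒ (2/31)^2 = +1]
  = (31/5)    [QR: 5 ≡ 1 mod 4, sign kept]
  = (1/5)    [31 ≡ 1 mod 5]
  = 1    [(1/5) = 1]

1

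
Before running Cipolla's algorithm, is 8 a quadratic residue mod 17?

yes

(8|17)
  = (1|17)    [17 ≡ 1 mod 8 ⇒ (2|17)^3 = +1]
  = 1    [(1|17) = 1]
(8|17) = 1, and 17 is prime, so 8 is a quadratic residue mod 17.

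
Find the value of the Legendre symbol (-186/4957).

(-186/4957)
  = (186/4957)    [4957 ≡ 1 mod 4 ⇒ (-1/4957) = +1]
  = -(93/4957)    [4957 ≡ 5 mod 8 ⇒ (2/4957) = -1]
  = -(4957/93)    [QR: 93 ≡ 1 mod 4, sign kept]
  = -(28/93)    [4957 ≡ 28 mod 93]
  = -(7/93)    [93 ≡ 5 mod 8 ⇒ (2/93)^2 = +1]
  = -(93/7)    [QR: 93 ≡ 1 mod 4, sign kept]
  = -(2/7)    [93 ≡ 2 mod 7]
  = -(1/7)    [7 ≡ 7 mod 8 ⇒ (2/7) = +1]
  = -1    [(1/7) = 1]

-1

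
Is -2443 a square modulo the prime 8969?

(-2443/8969)
  = (6526/8969)    [-2443 ≡ 6526 mod 8969]
  = (3263/8969)    [8969 ≡ 1 mod 8 ⇒ (2/8969) = +1]
  = (8969/3263)    [QR: 8969 ≡ 1 mod 4, sign kept]
  = (2443/3263)    [8969 ≡ 2443 mod 3263]
  = -(3263/2443)    [QR: both ≡ 3 mod 4, sign flips]
  = -(820/2443)    [3263 ≡ 820 mod 2443]
  = -(205/2443)    [2443 ≡ 3 mod 8 ⇒ (2/2443)^2 = +1]
  = -(2443/205)    [QR: 205 ≡ 1 mod 4, sign kept]
  = -(188/205)    [2443 ≡ 188 mod 205]
  = -(47/205)    [205 ≡ 5 mod 8 ⇒ (2/205)^2 = +1]
  = -(205/47)    [QR: 205 ≡ 1 mod 4, sign kept]
  = -(17/47)    [205 ≡ 17 mod 47]
  = -(47/17)    [QR: 17 ≡ 1 mod 4, sign kept]
  = -(13/17)    [47 ≡ 13 mod 17]
  = -(17/13)    [QR: 13 ≡ 1 mod 4, sign kept]
  = -(4/13)    [17 ≡ 4 mod 13]
  = -(1/13)    [13 ≡ 5 mod 8 ⇒ (2/13)^2 = +1]
  = -1    [(1/13) = 1]
The Legendre symbol is -1, so x^2 ≡ -2443 (mod 8969) has no solution.

no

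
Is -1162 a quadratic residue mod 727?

yes

(-1162/727)
  = -(1162/727)    [727 ≡ 3 mod 4 ⇒ (-1/727) = -1]
  = -(435/727)    [1162 ≡ 435 mod 727]
  = (727/435)    [QR: both ≡ 3 mod 4, sign flips]
  = (292/435)    [727 ≡ 292 mod 435]
  = (73/435)    [435 ≡ 3 mod 8 ⇒ (2/435)^2 = +1]
  = (435/73)    [QR: 73 ≡ 1 mod 4, sign kept]
  = (70/73)    [435 ≡ 70 mod 73]
  = (35/73)    [73 ≡ 1 mod 8 ⇒ (2/73) = +1]
  = (73/35)    [QR: 73 ≡ 1 mod 4, sign kept]
  = (3/35)    [73 ≡ 3 mod 35]
  = -(35/3)    [QR: both ≡ 3 mod 4, sign flips]
  = -(2/3)    [35 ≡ 2 mod 3]
  = (1/3)    [3 ≡ 3 mod 8 ⇒ (2/3) = -1]
  = 1    [(1/3) = 1]
The Legendre symbol is 1, so x^2 ≡ -1162 (mod 727) has solution.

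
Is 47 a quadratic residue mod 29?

Reduce the numerator: 47 ≡ 18 (mod 29), so (47/29) = (18/29).
Factor out 2: 18 = 2·9. Since 29 ≡ 5 (mod 8), (2/29) = -1. Now have -(9/29).
9 ≡ 1 (mod 4), so quadratic reciprocity gives (9/29) = (29/9). Reduce: 29 ≡ 2 (mod 9). Now have -(2/9).
Factor out 2: 2 = 2. Since 9 ≡ 1 (mod 8), (2/9) = +1. Now have -(1/9).
(1/9) = 1. Collecting the sign factors: -1.
The Legendre symbol is -1, so x^2 ≡ 47 (mod 29) has no solution.

no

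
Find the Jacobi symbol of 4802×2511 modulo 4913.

-1

By multiplicativity, (4802·2511/4913) = (4802/4913)·(2511/4913).
First factor (4802/4913):
(4802/4913)
  = (2401/4913)    [4913 ≡ 1 mod 8 ⇒ (2/4913) = +1]
  = (4913/2401)    [QR: 2401 ≡ 1 mod 4, sign kept]
  = (111/2401)    [4913 ≡ 111 mod 2401]
  = (2401/111)    [QR: 2401 ≡ 1 mod 4, sign kept]
  = (70/111)    [2401 ≡ 70 mod 111]
  = (35/111)    [111 ≡ 7 mod 8 ⇒ (2/111) = +1]
  = -(111/35)    [QR: both ≡ 3 mod 4, sign flips]
  = -(6/35)    [111 ≡ 6 mod 35]
  = (3/35)    [35 ≡ 3 mod 8 ⇒ (2/35) = -1]
  = -(35/3)    [QR: both ≡ 3 mod 4, sign flips]
  = -(2/3)    [35 ≡ 2 mod 3]
  = (1/3)    [3 ≡ 3 mod 8 ⇒ (2/3) = -1]
  = 1    [(1/3) = 1]
Second factor (2511/4913):
(2511/4913)
  = (4913/2511)    [QR: 4913 ≡ 1 mod 4, sign kept]
  = (2402/2511)    [4913 ≡ 2402 mod 2511]
  = (1201/2511)    [2511 ≡ 7 mod 8 ⇒ (2/2511) = +1]
  = (2511/1201)    [QR: 1201 ≡ 1 mod 4, sign kept]
  = (109/1201)    [2511 ≡ 109 mod 1201]
  = (1201/109)    [QR: 109 ≡ 1 mod 4, sign kept]
  = (2/109)    [1201 ≡ 2 mod 109]
  = -(1/109)    [109 ≡ 5 mod 8 ⇒ (2/109) = -1]
  = -1    [(1/109) = 1]
Product: (1)·(-1) = -1.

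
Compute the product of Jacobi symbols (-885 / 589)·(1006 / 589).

1

By multiplicativity, (-885·1006 / 589) = (-885 / 589)·(1006 / 589).
First factor (-885 / 589):
(-885 / 589)
  = (885 / 589)    [589 ≡ 1 mod 4 ⇒ (-1 / 589) = +1]
  = (296 / 589)    [885 ≡ 296 mod 589]
  = -(37 / 589)    [589 ≡ 5 mod 8 ⇒ (2 / 589)^3 = -1]
  = -(589 / 37)    [QR: 37 ≡ 1 mod 4, sign kept]
  = -(34 / 37)    [589 ≡ 34 mod 37]
  = (17 / 37)    [37 ≡ 5 mod 8 ⇒ (2 / 37) = -1]
  = (37 / 17)    [QR: 17 ≡ 1 mod 4, sign kept]
  = (3 / 17)    [37 ≡ 3 mod 17]
  = (17 / 3)    [QR: 17 ≡ 1 mod 4, sign kept]
  = (2 / 3)    [17 ≡ 2 mod 3]
  = -(1 / 3)    [3 ≡ 3 mod 8 ⇒ (2 / 3) = -1]
  = -1    [(1 / 3) = 1]
Second factor (1006 / 589):
(1006 / 589)
  = (417 / 589)    [1006 ≡ 417 mod 589]
  = (589 / 417)    [QR: 417 ≡ 1 mod 4, sign kept]
  = (172 / 417)    [589 ≡ 172 mod 417]
  = (43 / 417)    [417 ≡ 1 mod 8 ⇒ (2 / 417)^2 = +1]
  = (417 / 43)    [QR: 417 ≡ 1 mod 4, sign kept]
  = (30 / 43)    [417 ≡ 30 mod 43]
  = -(15 / 43)    [43 ≡ 3 mod 8 ⇒ (2 / 43) = -1]
  = (43 / 15)    [QR: both ≡ 3 mod 4, sign flips]
  = (13 / 15)    [43 ≡ 13 mod 15]
  = (15 / 13)    [QR: 13 ≡ 1 mod 4, sign kept]
  = (2 / 13)    [15 ≡ 2 mod 13]
  = -(1 / 13)    [13 ≡ 5 mod 8 ⇒ (2 / 13) = -1]
  = -1    [(1 / 13) = 1]
Product: (-1)·(-1) = 1.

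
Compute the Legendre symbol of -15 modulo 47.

(-15|47)
  = (32|47)    [-15 ≡ 32 mod 47]
  = (1|47)    [47 ≡ 7 mod 8 ⇒ (2|47)^5 = +1]
  = 1    [(1|47) = 1]

1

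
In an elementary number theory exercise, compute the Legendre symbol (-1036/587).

Pull out -1: (-1036/587) = (-1/587)·(1036/587). Since 587 ≡ 3 (mod 4), (-1/587) = -1. Now have -(1036/587).
Reduce the numerator: 1036 ≡ 449 (mod 587), so (1036/587) = (449/587).
449 ≡ 1 (mod 4), so quadratic reciprocity gives (449/587) = (587/449). Reduce: 587 ≡ 138 (mod 449). Now have -(138/449).
Factor out 2: 138 = 2·69. Since 449 ≡ 1 (mod 8), (2/449) = +1. Now have -(69/449).
69 ≡ 1 (mod 4), so quadratic reciprocity gives (69/449) = (449/69). Reduce: 449 ≡ 35 (mod 69). Now have -(35/69).
69 ≡ 1 (mod 4), so quadratic reciprocity gives (35/69) = (69/35). Reduce: 69 ≡ 34 (mod 35). Now have -(34/35).
Factor out 2: 34 = 2·17. Since 35 ≡ 3 (mod 8), (2/35) = -1. Now have (17/35).
17 ≡ 1 (mod 4), so quadratic reciprocity gives (17/35) = (35/17). Reduce: 35 ≡ 1 (mod 17). Now have (1/17).
(1/17) = 1. Collecting the sign factors: 1.

1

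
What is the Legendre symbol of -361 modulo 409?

1

(-361/409)
  = (48/409)    [-361 ≡ 48 mod 409]
  = (3/409)    [409 ≡ 1 mod 8 ⇒ (2/409)^4 = +1]
  = (409/3)    [QR: 409 ≡ 1 mod 4, sign kept]
  = (1/3)    [409 ≡ 1 mod 3]
  = 1    [(1/3) = 1]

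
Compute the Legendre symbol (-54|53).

1

Reduce the numerator: -54 ≡ 52 (mod 53), so (-54|53) = (52|53).
Factor out 2: 52 = 2^2·13. Since 53 ≡ 5 (mod 8), (2|53) = -1, and (2|53)^2 = +1. Now have (13|53).
13 ≡ 1 (mod 4), so quadratic reciprocity gives (13|53) = (53|13). Reduce: 53 ≡ 1 (mod 13). Now have (1|13).
(1|13) = 1. Collecting the sign factors: 1.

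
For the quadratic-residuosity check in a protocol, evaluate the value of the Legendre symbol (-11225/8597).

-1

(-11225/8597)
  = (11225/8597)    [8597 ≡ 1 mod 4 ⇒ (-1/8597) = +1]
  = (2628/8597)    [11225 ≡ 2628 mod 8597]
  = (657/8597)    [8597 ≡ 5 mod 8 ⇒ (2/8597)^2 = +1]
  = (8597/657)    [QR: 657 ≡ 1 mod 4, sign kept]
  = (56/657)    [8597 ≡ 56 mod 657]
  = (7/657)    [657 ≡ 1 mod 8 ⇒ (2/657)^3 = +1]
  = (657/7)    [QR: 657 ≡ 1 mod 4, sign kept]
  = (6/7)    [657 ≡ 6 mod 7]
  = (3/7)    [7 ≡ 7 mod 8 ⇒ (2/7) = +1]
  = -(7/3)    [QR: both ≡ 3 mod 4, sign flips]
  = -(1/3)    [7 ≡ 1 mod 3]
  = -1    [(1/3) = 1]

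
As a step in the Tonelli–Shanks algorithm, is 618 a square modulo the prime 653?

no

Factor out 2: 618 = 2·309. Since 653 ≡ 5 (mod 8), (2/653) = -1. Now have -(309/653).
309 ≡ 1 (mod 4), so quadratic reciprocity gives (309/653) = (653/309). Reduce: 653 ≡ 35 (mod 309). Now have -(35/309).
309 ≡ 1 (mod 4), so quadratic reciprocity gives (35/309) = (309/35). Reduce: 309 ≡ 29 (mod 35). Now have -(29/35).
29 ≡ 1 (mod 4), so quadratic reciprocity gives (29/35) = (35/29). Reduce: 35 ≡ 6 (mod 29). Now have -(6/29).
Factor out 2: 6 = 2·3. Since 29 ≡ 5 (mod 8), (2/29) = -1. Now have (3/29).
29 ≡ 1 (mod 4), so quadratic reciprocity gives (3/29) = (29/3). Reduce: 29 ≡ 2 (mod 3). Now have (2/3).
Factor out 2: 2 = 2. Since 3 ≡ 3 (mod 8), (2/3) = -1. Now have -(1/3).
(1/3) = 1. Collecting the sign factors: -1.
(618/653) = -1, and 653 is prime, so 618 is not a quadratic residue mod 653.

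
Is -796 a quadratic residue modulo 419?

no

(-796/419)
  = (42/419)    [-796 ≡ 42 mod 419]
  = -(21/419)    [419 ≡ 3 mod 8 ⇒ (2/419) = -1]
  = -(419/21)    [QR: 21 ≡ 1 mod 4, sign kept]
  = -(20/21)    [419 ≡ 20 mod 21]
  = -(5/21)    [21 ≡ 5 mod 8 ⇒ (2/21)^2 = +1]
  = -(21/5)    [QR: 5 ≡ 1 mod 4, sign kept]
  = -(1/5)    [21 ≡ 1 mod 5]
  = -1    [(1/5) = 1]
(-796/419) = -1, and 419 is prime, so -796 is not a quadratic residue mod 419.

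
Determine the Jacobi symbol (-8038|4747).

Reduce the numerator: -8038 ≡ 1456 (mod 4747), so (-8038|4747) = (1456|4747).
Factor out 2: 1456 = 2^4·91. Since 4747 ≡ 3 (mod 8), (2|4747) = -1, and (2|4747)^4 = +1. Now have (91|4747).
Both 91 ≡ 3 and 4747 ≡ 3 (mod 4), so reciprocity gives (91|4747) = -(4747|91). Reduce: 4747 ≡ 15 (mod 91). Now have -(15|91).
Both 15 ≡ 3 and 91 ≡ 3 (mod 4), so reciprocity gives (15|91) = -(91|15). Reduce: 91 ≡ 1 (mod 15). Now have (1|15).
(1|15) = 1. Collecting the sign factors: 1.

1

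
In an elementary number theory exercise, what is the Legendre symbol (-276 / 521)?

1

Pull out -1: (-276 / 521) = (-1 / 521)·(276 / 521). Since 521 ≡ 1 (mod 4), (-1 / 521) = +1. Now have (276 / 521).
Factor out 2: 276 = 2^2·69. Since 521 ≡ 1 (mod 8), (2 / 521) = +1, and (2 / 521)^2 = +1. Now have (69 / 521).
69 ≡ 1 (mod 4), so quadratic reciprocity gives (69 / 521) = (521 / 69). Reduce: 521 ≡ 38 (mod 69). Now have (38 / 69).
Factor out 2: 38 = 2·19. Since 69 ≡ 5 (mod 8), (2 / 69) = -1. Now have -(19 / 69).
69 ≡ 1 (mod 4), so quadratic reciprocity gives (19 / 69) = (69 / 19). Reduce: 69 ≡ 12 (mod 19). Now have -(12 / 19).
Factor out 2: 12 = 2^2·3. Since 19 ≡ 3 (mod 8), (2 / 19) = -1, and (2 / 19)^2 = +1. Now have -(3 / 19).
Both 3 ≡ 3 and 19 ≡ 3 (mod 4), so reciprocity gives (3 / 19) = -(19 / 3). Reduce: 19 ≡ 1 (mod 3). Now have (1 / 3).
(1 / 3) = 1. Collecting the sign factors: 1.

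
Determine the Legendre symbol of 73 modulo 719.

73 ≡ 1 (mod 4), so quadratic reciprocity gives (73/719) = (719/73). Reduce: 719 ≡ 62 (mod 73). Now have (62/73).
Factor out 2: 62 = 2·31. Since 73 ≡ 1 (mod 8), (2/73) = +1. Now have (31/73).
73 ≡ 1 (mod 4), so quadratic reciprocity gives (31/73) = (73/31). Reduce: 73 ≡ 11 (mod 31). Now have (11/31).
Both 11 ≡ 3 and 31 ≡ 3 (mod 4), so reciprocity gives (11/31) = -(31/11). Reduce: 31 ≡ 9 (mod 11). Now have -(9/11).
9 ≡ 1 (mod 4), so quadratic reciprocity gives (9/11) = (11/9). Reduce: 11 ≡ 2 (mod 9). Now have -(2/9).
Factor out 2: 2 = 2. Since 9 ≡ 1 (mod 8), (2/9) = +1. Now have -(1/9).
(1/9) = 1. Collecting the sign factors: -1.

-1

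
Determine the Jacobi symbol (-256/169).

1

(-256/169)
  = (256/169)    [169 ≡ 1 mod 4 ⇒ (-1/169) = +1]
  = (87/169)    [256 ≡ 87 mod 169]
  = (169/87)    [QR: 169 ≡ 1 mod 4, sign kept]
  = (82/87)    [169 ≡ 82 mod 87]
  = (41/87)    [87 ≡ 7 mod 8 ⇒ (2/87) = +1]
  = (87/41)    [QR: 41 ≡ 1 mod 4, sign kept]
  = (5/41)    [87 ≡ 5 mod 41]
  = (41/5)    [QR: 5 ≡ 1 mod 4, sign kept]
  = (1/5)    [41 ≡ 1 mod 5]
  = 1    [(1/5) = 1]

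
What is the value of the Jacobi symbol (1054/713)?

0

(1054/713)
  = (341/713)    [1054 ≡ 341 mod 713]
  = (713/341)    [QR: 341 ≡ 1 mod 4, sign kept]
  = (31/341)    [713 ≡ 31 mod 341]
  = (341/31)    [QR: 341 ≡ 1 mod 4, sign kept]
  = (0/31)    [341 ≡ 0 mod 31]
  = 0    [numerator 0, gcd > 1]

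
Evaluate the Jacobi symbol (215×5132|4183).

By multiplicativity, (215·5132|4183) = (215|4183)·(5132|4183).
First factor (215|4183):
(215|4183)
  = -(4183|215)    [QR: both ≡ 3 mod 4, sign flips]
  = -(98|215)    [4183 ≡ 98 mod 215]
  = -(49|215)    [215 ≡ 7 mod 8 ⇒ (2|215) = +1]
  = -(215|49)    [QR: 49 ≡ 1 mod 4, sign kept]
  = -(19|49)    [215 ≡ 19 mod 49]
  = -(49|19)    [QR: 49 ≡ 1 mod 4, sign kept]
  = -(11|19)    [49 ≡ 11 mod 19]
  = (19|11)    [QR: both ≡ 3 mod 4, sign flips]
  = (8|11)    [19 ≡ 8 mod 11]
  = -(1|11)    [11 ≡ 3 mod 8 ⇒ (2|11)^3 = -1]
  = -1    [(1|11) = 1]
Second factor (5132|4183):
(5132|4183)
  = (949|4183)    [5132 ≡ 949 mod 4183]
  = (4183|949)    [QR: 949 ≡ 1 mod 4, sign kept]
  = (387|949)    [4183 ≡ 387 mod 949]
  = (949|387)    [QR: 949 ≡ 1 mod 4, sign kept]
  = (175|387)    [949 ≡ 175 mod 387]
  = -(387|175)    [QR: both ≡ 3 mod 4, sign flips]
  = -(37|175)    [387 ≡ 37 mod 175]
  = -(175|37)    [QR: 37 ≡ 1 mod 4, sign kept]
  = -(27|37)    [175 ≡ 27 mod 37]
  = -(37|27)    [QR: 37 ≡ 1 mod 4, sign kept]
  = -(10|27)    [37 ≡ 10 mod 27]
  = (5|27)    [27 ≡ 3 mod 8 ⇒ (2|27) = -1]
  = (27|5)    [QR: 5 ≡ 1 mod 4, sign kept]
  = (2|5)    [27 ≡ 2 mod 5]
  = -(1|5)    [5 ≡ 5 mod 8 ⇒ (2|5) = -1]
  = -1    [(1|5) = 1]
Product: (-1)·(-1) = 1.

1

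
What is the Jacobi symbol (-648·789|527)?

By multiplicativity, (-648·789|527) = (-648|527)·(789|527).
First factor (-648|527):
(-648|527)
  = -(648|527)    [527 ≡ 3 mod 4 ⇒ (-1|527) = -1]
  = -(121|527)    [648 ≡ 121 mod 527]
  = -(527|121)    [QR: 121 ≡ 1 mod 4, sign kept]
  = -(43|121)    [527 ≡ 43 mod 121]
  = -(121|43)    [QR: 121 ≡ 1 mod 4, sign kept]
  = -(35|43)    [121 ≡ 35 mod 43]
  = (43|35)    [QR: both ≡ 3 mod 4, sign flips]
  = (8|35)    [43 ≡ 8 mod 35]
  = -(1|35)    [35 ≡ 3 mod 8 ⇒ (2|35)^3 = -1]
  = -1    [(1|35) = 1]
Second factor (789|527):
(789|527)
  = (262|527)    [789 ≡ 262 mod 527]
  = (131|527)    [527 ≡ 7 mod 8 ⇒ (2|527) = +1]
  = -(527|131)    [QR: both ≡ 3 mod 4, sign flips]
  = -(3|131)    [527 ≡ 3 mod 131]
  = (131|3)    [QR: both ≡ 3 mod 4, sign flips]
  = (2|3)    [131 ≡ 2 mod 3]
  = -(1|3)    [3 ≡ 3 mod 8 ⇒ (2|3) = -1]
  = -1    [(1|3) = 1]
Product: (-1)·(-1) = 1.

1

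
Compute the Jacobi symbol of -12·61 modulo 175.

By multiplicativity, (-12·61/175) = (-12/175)·(61/175).
First factor (-12/175):
Reduce the numerator: -12 ≡ 163 (mod 175), so (-12/175) = (163/175).
Both 163 ≡ 3 and 175 ≡ 3 (mod 4), so reciprocity gives (163/175) = -(175/163). Reduce: 175 ≡ 12 (mod 163). Now have -(12/163).
Factor out 2: 12 = 2^2·3. Since 163 ≡ 3 (mod 8), (2/163) = -1, and (2/163)^2 = +1. Now have -(3/163).
Both 3 ≡ 3 and 163 ≡ 3 (mod 4), so reciprocity gives (3/163) = -(163/3). Reduce: 163 ≡ 1 (mod 3). Now have (1/3).
(1/3) = 1. Collecting the sign factors: 1.
Second factor (61/175):
61 ≡ 1 (mod 4), so quadratic reciprocity gives (61/175) = (175/61). Reduce: 175 ≡ 53 (mod 61). Now have (53/61).
53 ≡ 1 (mod 4), so quadratic reciprocity gives (53/61) = (61/53). Reduce: 61 ≡ 8 (mod 53). Now have (8/53).
Factor out 2: 8 = 2^3. Since 53 ≡ 5 (mod 8), (2/53) = -1, and (2/53)^3 = -1. Now have -(1/53).
(1/53) = 1. Collecting the sign factors: -1.
Product: (1)·(-1) = -1.

-1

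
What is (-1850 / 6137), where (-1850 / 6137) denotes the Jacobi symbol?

-1

Reduce the numerator: -1850 ≡ 4287 (mod 6137), so (-1850 / 6137) = (4287 / 6137).
6137 ≡ 1 (mod 4), so quadratic reciprocity gives (4287 / 6137) = (6137 / 4287). Reduce: 6137 ≡ 1850 (mod 4287). Now have (1850 / 4287).
Factor out 2: 1850 = 2·925. Since 4287 ≡ 7 (mod 8), (2 / 4287) = +1. Now have (925 / 4287).
925 ≡ 1 (mod 4), so quadratic reciprocity gives (925 / 4287) = (4287 / 925). Reduce: 4287 ≡ 587 (mod 925). Now have (587 / 925).
925 ≡ 1 (mod 4), so quadratic reciprocity gives (587 / 925) = (925 / 587). Reduce: 925 ≡ 338 (mod 587). Now have (338 / 587).
Factor out 2: 338 = 2·169. Since 587 ≡ 3 (mod 8), (2 / 587) = -1. Now have -(169 / 587).
169 ≡ 1 (mod 4), so quadratic reciprocity gives (169 / 587) = (587 / 169). Reduce: 587 ≡ 80 (mod 169). Now have -(80 / 169).
Factor out 2: 80 = 2^4·5. Since 169 ≡ 1 (mod 8), (2 / 169) = +1, and (2 / 169)^4 = +1. Now have -(5 / 169).
5 ≡ 1 (mod 4), so quadratic reciprocity gives (5 / 169) = (169 / 5). Reduce: 169 ≡ 4 (mod 5). Now have -(4 / 5).
Factor out 2: 4 = 2^2. Since 5 ≡ 5 (mod 8), (2 / 5) = -1, and (2 / 5)^2 = +1. Now have -(1 / 5).
(1 / 5) = 1. Collecting the sign factors: -1.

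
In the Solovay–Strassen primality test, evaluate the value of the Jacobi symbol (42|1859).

1

(42|1859)
  = -(21|1859)    [1859 ≡ 3 mod 8 ⇒ (2|1859) = -1]
  = -(1859|21)    [QR: 21 ≡ 1 mod 4, sign kept]
  = -(11|21)    [1859 ≡ 11 mod 21]
  = -(21|11)    [QR: 21 ≡ 1 mod 4, sign kept]
  = -(10|11)    [21 ≡ 10 mod 11]
  = (5|11)    [11 ≡ 3 mod 8 ⇒ (2|11) = -1]
  = (11|5)    [QR: 5 ≡ 1 mod 4, sign kept]
  = (1|5)    [11 ≡ 1 mod 5]
  = 1    [(1|5) = 1]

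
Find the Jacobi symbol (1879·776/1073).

-1

By multiplicativity, (1879·776/1073) = (1879/1073)·(776/1073).
First factor (1879/1073):
Reduce the numerator: 1879 ≡ 806 (mod 1073), so (1879/1073) = (806/1073).
Factor out 2: 806 = 2·403. Since 1073 ≡ 1 (mod 8), (2/1073) = +1. Now have (403/1073).
1073 ≡ 1 (mod 4), so quadratic reciprocity gives (403/1073) = (1073/403). Reduce: 1073 ≡ 267 (mod 403). Now have (267/403).
Both 267 ≡ 3 and 403 ≡ 3 (mod 4), so reciprocity gives (267/403) = -(403/267). Reduce: 403 ≡ 136 (mod 267). Now have -(136/267).
Factor out 2: 136 = 2^3·17. Since 267 ≡ 3 (mod 8), (2/267) = -1, and (2/267)^3 = -1. Now have (17/267).
17 ≡ 1 (mod 4), so quadratic reciprocity gives (17/267) = (267/17). Reduce: 267 ≡ 12 (mod 17). Now have (12/17).
Factor out 2: 12 = 2^2·3. Since 17 ≡ 1 (mod 8), (2/17) = +1, and (2/17)^2 = +1. Now have (3/17).
17 ≡ 1 (mod 4), so quadratic reciprocity gives (3/17) = (17/3). Reduce: 17 ≡ 2 (mod 3). Now have (2/3).
Factor out 2: 2 = 2. Since 3 ≡ 3 (mod 8), (2/3) = -1. Now have -(1/3).
(1/3) = 1. Collecting the sign factors: -1.
Second factor (776/1073):
Factor out 2: 776 = 2^3·97. Since 1073 ≡ 1 (mod 8), (2/1073) = +1, and (2/1073)^3 = +1. Now have (97/1073).
97 ≡ 1 (mod 4), so quadratic reciprocity gives (97/1073) = (1073/97). Reduce: 1073 ≡ 6 (mod 97). Now have (6/97).
Factor out 2: 6 = 2·3. Since 97 ≡ 1 (mod 8), (2/97) = +1. Now have (3/97).
97 ≡ 1 (mod 4), so quadratic reciprocity gives (3/97) = (97/3). Reduce: 97 ≡ 1 (mod 3). Now have (1/3).
(1/3) = 1. Collecting the sign factors: 1.
Product: (-1)·(1) = -1.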